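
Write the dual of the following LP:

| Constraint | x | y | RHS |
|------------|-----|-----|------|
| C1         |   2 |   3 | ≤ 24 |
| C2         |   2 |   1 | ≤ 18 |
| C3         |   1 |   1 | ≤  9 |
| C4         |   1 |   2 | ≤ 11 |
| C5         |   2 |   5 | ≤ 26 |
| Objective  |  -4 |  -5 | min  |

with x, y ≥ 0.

Primal min cᵀx s.t. Ax ≤ b, x ≥ 0  →  Dual max −bᵀy s.t. Aᵀy ≥ −c, y ≥ 0.

Maximize: z = -24y1 - 18y2 - 9y3 - 11y4 - 26y5

Subject to:
  2y1 + 2y2 + y3 + y4 + 2y5 ≥ 4
  3y1 + y2 + y3 + 2y4 + 5y5 ≥ 5
  y1, y2, y3, y4, y5 ≥ 0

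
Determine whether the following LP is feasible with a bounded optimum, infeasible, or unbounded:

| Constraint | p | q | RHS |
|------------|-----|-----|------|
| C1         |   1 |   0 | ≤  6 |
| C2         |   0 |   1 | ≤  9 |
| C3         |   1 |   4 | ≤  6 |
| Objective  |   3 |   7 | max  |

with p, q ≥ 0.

Feasible with a bounded optimal solution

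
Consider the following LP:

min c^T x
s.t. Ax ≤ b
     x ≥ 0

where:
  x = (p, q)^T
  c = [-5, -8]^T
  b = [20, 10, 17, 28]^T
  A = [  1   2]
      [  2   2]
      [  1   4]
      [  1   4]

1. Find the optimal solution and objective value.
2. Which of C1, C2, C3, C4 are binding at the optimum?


1. p = 1, q = 4, z = -37
2. C2, C3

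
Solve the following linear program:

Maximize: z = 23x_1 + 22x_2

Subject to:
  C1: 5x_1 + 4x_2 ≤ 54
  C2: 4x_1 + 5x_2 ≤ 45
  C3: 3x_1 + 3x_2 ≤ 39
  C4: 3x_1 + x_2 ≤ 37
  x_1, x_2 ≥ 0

Evaluate the objective at each vertex of the feasible region:
  z(0, 0) = 0
  z(10.8, 0) = 248.4
  z(10, 1) = 252  ←
  z(0, 9) = 198
The maximum is at x_1 = 10, x_2 = 1.

x_1 = 10, x_2 = 1, z = 252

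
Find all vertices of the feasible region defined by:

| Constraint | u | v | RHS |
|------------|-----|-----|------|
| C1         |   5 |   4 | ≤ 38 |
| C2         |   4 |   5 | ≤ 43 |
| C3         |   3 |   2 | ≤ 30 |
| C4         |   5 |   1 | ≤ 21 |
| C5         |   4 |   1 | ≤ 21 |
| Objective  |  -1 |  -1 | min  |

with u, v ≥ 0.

(0, 0), (4.2, 0), (3.067, 5.667), (2, 7), (0, 8.6)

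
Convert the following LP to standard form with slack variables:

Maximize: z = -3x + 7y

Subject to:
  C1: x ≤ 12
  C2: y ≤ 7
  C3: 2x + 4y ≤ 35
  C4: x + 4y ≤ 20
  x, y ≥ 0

max z = -3x + 7y

s.t.
  x + s1 = 12
  y + s2 = 7
  2x + 4y + s3 = 35
  x + 4y + s4 = 20
  x, y, s1, s2, s3, s4 ≥ 0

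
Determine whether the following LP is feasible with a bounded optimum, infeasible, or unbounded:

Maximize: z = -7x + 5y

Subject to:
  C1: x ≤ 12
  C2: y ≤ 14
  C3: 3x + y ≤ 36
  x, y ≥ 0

Feasible with a bounded optimal solution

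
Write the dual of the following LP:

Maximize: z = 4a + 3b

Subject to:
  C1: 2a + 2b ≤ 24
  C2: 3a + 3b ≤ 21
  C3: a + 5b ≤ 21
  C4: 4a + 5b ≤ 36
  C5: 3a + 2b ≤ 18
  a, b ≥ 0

Primal max cᵀx s.t. Ax ≤ b, x ≥ 0  →  Dual min bᵀy s.t. Aᵀy ≥ c, y ≥ 0.

Minimize: z = 24y1 + 21y2 + 21y3 + 36y4 + 18y5

Subject to:
  2y1 + 3y2 + y3 + 4y4 + 3y5 ≥ 4
  2y1 + 3y2 + 5y3 + 5y4 + 2y5 ≥ 3
  y1, y2, y3, y4, y5 ≥ 0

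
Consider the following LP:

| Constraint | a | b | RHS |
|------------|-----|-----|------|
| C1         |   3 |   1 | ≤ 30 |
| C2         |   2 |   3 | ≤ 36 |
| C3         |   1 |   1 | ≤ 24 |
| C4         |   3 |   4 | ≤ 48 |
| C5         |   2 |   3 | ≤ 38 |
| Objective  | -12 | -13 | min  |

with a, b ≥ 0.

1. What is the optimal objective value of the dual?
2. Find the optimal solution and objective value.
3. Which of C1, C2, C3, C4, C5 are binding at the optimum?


1. -174
2. a = 8, b = 6, z = -174
3. C1, C4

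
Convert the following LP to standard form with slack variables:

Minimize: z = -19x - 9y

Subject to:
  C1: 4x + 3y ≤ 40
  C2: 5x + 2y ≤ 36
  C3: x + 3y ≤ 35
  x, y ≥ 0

min z = -19x - 9y

s.t.
  4x + 3y + s1 = 40
  5x + 2y + s2 = 36
  x + 3y + s3 = 35
  x, y, s1, s2, s3 ≥ 0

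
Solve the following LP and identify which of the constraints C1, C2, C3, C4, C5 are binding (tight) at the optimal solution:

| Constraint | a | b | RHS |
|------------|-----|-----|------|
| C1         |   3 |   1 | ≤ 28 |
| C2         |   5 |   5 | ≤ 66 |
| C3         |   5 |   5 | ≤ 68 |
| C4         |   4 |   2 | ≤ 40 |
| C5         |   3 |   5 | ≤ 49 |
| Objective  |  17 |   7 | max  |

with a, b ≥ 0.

At a = 8, b = 4, compute slack b - a·x for each constraint:
  C1: 28 − 28 = 0  (binding)
  C2: 66 − 60 = 6  (slack)
  C3: 68 − 60 = 8  (slack)
  C4: 40 − 40 = 0  (binding)
  C5: 49 − 44 = 5  (slack)

Optimal: a = 8, b = 4
Binding: C1, C4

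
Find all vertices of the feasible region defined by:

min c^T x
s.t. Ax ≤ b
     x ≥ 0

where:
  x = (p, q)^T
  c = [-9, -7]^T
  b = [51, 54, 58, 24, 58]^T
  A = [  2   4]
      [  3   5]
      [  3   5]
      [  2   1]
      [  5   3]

(0, 0), (11.6, 0), (8, 6), (0, 10.8)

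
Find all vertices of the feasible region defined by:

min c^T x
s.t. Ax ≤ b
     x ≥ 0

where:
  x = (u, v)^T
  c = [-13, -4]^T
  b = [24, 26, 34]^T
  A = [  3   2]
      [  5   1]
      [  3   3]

(0, 0), (5.2, 0), (4, 6), (1.333, 10), (0, 11.33)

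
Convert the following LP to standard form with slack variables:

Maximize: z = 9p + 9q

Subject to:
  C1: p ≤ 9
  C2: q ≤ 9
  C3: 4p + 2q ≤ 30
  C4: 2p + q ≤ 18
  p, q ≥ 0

max z = 9p + 9q

s.t.
  p + s1 = 9
  q + s2 = 9
  4p + 2q + s3 = 30
  2p + q + s4 = 18
  p, q, s1, s2, s3, s4 ≥ 0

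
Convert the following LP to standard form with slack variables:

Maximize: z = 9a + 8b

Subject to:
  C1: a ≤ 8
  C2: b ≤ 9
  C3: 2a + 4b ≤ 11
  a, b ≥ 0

max z = 9a + 8b

s.t.
  a + s1 = 8
  b + s2 = 9
  2a + 4b + s3 = 11
  a, b, s1, s2, s3 ≥ 0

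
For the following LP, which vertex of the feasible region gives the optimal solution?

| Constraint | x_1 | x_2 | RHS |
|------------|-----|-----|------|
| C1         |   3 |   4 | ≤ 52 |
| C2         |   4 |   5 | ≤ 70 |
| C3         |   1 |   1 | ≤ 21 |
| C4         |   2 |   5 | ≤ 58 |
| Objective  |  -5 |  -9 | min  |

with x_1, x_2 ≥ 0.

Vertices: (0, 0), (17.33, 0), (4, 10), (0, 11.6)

Evaluate the objective at each vertex of the feasible region:
  z(0, 0) = 0
  z(17.33, 0) = -86.67
  z(4, 10) = -110  ←
  z(0, 11.6) = -104.4
The minimum is at x_1 = 4, x_2 = 10.

(4, 10)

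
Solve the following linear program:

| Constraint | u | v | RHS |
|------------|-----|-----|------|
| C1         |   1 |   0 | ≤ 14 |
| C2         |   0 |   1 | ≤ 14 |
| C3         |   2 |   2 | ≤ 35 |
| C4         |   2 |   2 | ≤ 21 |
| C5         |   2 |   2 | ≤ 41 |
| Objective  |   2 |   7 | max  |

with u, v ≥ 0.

Evaluate the objective at each vertex of the feasible region:
  z(0, 0) = 0
  z(10.5, 0) = 21
  z(0, 10.5) = 73.5  ←
The maximum is at u = 0, v = 10.5.

u = 0, v = 10.5, z = 73.5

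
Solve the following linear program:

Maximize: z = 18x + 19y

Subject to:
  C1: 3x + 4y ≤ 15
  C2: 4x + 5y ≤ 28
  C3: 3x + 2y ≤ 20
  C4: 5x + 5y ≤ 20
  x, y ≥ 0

Evaluate the objective at each vertex of the feasible region:
  z(0, 0) = 0
  z(4, 0) = 72
  z(1, 3) = 75  ←
  z(0, 3.75) = 71.25
The maximum is at x = 1, y = 3.

x = 1, y = 3, z = 75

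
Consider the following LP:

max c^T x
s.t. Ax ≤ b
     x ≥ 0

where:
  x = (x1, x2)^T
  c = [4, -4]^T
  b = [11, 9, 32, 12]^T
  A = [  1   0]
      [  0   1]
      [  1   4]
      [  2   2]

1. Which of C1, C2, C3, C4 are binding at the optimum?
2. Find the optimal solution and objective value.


1. C4
2. x1 = 6, x2 = 0, z = 24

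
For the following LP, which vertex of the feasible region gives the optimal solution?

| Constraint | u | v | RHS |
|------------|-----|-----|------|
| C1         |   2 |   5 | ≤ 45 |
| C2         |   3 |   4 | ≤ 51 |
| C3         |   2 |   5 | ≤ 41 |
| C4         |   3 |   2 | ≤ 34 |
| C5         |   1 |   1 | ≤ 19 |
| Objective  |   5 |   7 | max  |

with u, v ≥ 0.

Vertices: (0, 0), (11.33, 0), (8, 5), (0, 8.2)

Evaluate the objective at each vertex of the feasible region:
  z(0, 0) = 0
  z(11.33, 0) = 56.67
  z(8, 5) = 75  ←
  z(0, 8.2) = 57.4
The maximum is at u = 8, v = 5.

(8, 5)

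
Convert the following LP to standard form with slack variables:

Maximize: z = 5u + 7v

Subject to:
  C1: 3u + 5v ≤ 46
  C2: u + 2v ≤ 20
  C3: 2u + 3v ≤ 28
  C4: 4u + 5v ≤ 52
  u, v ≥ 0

max z = 5u + 7v

s.t.
  3u + 5v + s1 = 46
  u + 2v + s2 = 20
  2u + 3v + s3 = 28
  4u + 5v + s4 = 52
  u, v, s1, s2, s3, s4 ≥ 0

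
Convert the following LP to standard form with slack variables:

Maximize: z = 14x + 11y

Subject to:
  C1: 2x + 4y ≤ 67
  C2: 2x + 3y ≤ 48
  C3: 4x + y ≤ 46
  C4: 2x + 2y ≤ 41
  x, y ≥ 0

max z = 14x + 11y

s.t.
  2x + 4y + s1 = 67
  2x + 3y + s2 = 48
  4x + y + s3 = 46
  2x + 2y + s4 = 41
  x, y, s1, s2, s3, s4 ≥ 0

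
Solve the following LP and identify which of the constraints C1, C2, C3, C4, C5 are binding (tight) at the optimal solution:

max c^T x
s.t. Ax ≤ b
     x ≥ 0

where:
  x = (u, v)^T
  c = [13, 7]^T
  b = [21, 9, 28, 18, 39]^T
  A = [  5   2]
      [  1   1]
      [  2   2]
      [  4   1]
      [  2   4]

At u = 1, v = 8, compute slack b - a·x for each constraint:
  C1: 21 − 21 = 0  (binding)
  C2: 9 − 9 = 0  (binding)
  C3: 28 − 18 = 10  (slack)
  C4: 18 − 12 = 6  (slack)
  C5: 39 − 34 = 5  (slack)

Optimal: u = 1, v = 8
Binding: C1, C2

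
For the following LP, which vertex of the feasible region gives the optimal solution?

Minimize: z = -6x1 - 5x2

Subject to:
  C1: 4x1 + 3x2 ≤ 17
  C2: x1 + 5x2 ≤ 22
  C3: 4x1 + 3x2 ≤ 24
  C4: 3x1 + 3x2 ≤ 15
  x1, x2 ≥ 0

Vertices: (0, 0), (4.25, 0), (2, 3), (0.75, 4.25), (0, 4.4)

Evaluate the objective at each vertex of the feasible region:
  z(0, 0) = 0
  z(4.25, 0) = -25.5
  z(2, 3) = -27  ←
  z(0.75, 4.25) = -25.75
  z(0, 4.4) = -22
The minimum is at x1 = 2, x2 = 3.

(2, 3)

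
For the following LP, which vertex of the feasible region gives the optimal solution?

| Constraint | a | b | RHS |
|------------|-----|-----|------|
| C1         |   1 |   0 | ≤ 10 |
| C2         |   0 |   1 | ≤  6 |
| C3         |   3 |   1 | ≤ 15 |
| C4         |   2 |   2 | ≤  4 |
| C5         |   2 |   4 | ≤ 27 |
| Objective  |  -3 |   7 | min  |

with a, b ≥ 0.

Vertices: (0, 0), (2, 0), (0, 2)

Evaluate the objective at each vertex of the feasible region:
  z(0, 0) = 0
  z(2, 0) = -6  ←
  z(0, 2) = 14
The minimum is at a = 2, b = 0.

(2, 0)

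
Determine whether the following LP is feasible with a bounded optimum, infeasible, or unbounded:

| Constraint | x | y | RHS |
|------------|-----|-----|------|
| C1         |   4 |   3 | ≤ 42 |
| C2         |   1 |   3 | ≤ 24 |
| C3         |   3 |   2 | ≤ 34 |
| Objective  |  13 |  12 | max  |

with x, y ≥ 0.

Feasible with a bounded optimal solution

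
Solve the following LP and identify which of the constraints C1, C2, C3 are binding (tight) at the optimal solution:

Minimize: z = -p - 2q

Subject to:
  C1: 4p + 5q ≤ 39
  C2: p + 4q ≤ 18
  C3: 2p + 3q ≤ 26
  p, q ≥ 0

At p = 6, q = 3, compute slack b - a·x for each constraint:
  C1: 39 − 39 = 0  (binding)
  C2: 18 − 18 = 0  (binding)
  C3: 26 − 21 = 5  (slack)

Optimal: p = 6, q = 3
Binding: C1, C2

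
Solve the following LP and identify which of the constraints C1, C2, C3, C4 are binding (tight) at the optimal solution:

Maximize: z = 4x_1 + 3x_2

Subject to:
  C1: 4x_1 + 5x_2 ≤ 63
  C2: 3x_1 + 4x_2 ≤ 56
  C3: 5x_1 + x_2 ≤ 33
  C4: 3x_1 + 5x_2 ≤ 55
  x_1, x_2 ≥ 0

At x_1 = 5, x_2 = 8, compute slack b - a·x for each constraint:
  C1: 63 − 60 = 3  (slack)
  C2: 56 − 47 = 9  (slack)
  C3: 33 − 33 = 0  (binding)
  C4: 55 − 55 = 0  (binding)

Optimal: x_1 = 5, x_2 = 8
Binding: C3, C4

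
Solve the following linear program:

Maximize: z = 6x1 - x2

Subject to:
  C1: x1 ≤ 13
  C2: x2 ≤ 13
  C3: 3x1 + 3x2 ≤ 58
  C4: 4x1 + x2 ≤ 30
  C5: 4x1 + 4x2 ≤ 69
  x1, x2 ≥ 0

Evaluate the objective at each vertex of the feasible region:
  z(0, 0) = 0
  z(7.5, 0) = 45  ←
  z(4.25, 13) = 12.5
  z(0, 13) = -13
The maximum is at x1 = 7.5, x2 = 0.

x1 = 7.5, x2 = 0, z = 45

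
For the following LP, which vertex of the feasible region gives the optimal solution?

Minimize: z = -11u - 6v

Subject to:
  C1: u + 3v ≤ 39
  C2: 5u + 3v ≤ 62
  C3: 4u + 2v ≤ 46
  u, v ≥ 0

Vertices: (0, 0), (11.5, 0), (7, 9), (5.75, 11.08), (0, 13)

Evaluate the objective at each vertex of the feasible region:
  z(0, 0) = 0
  z(11.5, 0) = -126.5
  z(7, 9) = -131  ←
  z(5.75, 11.08) = -129.7
  z(0, 13) = -78
The minimum is at u = 7, v = 9.

(7, 9)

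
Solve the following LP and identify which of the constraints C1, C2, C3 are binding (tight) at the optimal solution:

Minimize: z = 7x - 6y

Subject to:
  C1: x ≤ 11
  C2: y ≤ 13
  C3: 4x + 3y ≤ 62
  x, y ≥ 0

At x = 0, y = 13, compute slack b - a·x for each constraint:
  C1: 11 − 0 = 11  (slack)
  C2: 13 − 13 = 0  (binding)
  C3: 62 − 39 = 23  (slack)

Optimal: x = 0, y = 13
Binding: C2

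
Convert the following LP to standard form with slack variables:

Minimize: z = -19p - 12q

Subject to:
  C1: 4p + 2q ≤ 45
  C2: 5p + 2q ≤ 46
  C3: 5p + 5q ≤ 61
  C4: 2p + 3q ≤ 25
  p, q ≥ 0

min z = -19p - 12q

s.t.
  4p + 2q + s1 = 45
  5p + 2q + s2 = 46
  5p + 5q + s3 = 61
  2p + 3q + s4 = 25
  p, q, s1, s2, s3, s4 ≥ 0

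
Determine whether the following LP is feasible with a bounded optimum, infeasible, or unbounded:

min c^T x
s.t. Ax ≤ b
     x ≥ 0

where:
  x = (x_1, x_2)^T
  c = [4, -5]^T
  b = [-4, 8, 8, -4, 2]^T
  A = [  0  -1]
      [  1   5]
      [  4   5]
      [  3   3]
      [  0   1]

Infeasible (no feasible solution exists)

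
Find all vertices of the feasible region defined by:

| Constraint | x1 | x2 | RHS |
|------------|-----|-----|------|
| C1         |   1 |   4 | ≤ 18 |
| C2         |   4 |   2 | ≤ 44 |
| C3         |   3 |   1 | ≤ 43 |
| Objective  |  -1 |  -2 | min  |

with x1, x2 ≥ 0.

(0, 0), (11, 0), (10, 2), (0, 4.5)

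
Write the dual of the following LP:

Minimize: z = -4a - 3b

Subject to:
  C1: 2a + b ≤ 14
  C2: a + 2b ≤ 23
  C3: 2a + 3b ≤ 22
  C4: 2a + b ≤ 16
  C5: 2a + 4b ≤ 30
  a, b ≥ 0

Primal min cᵀx s.t. Ax ≤ b, x ≥ 0  →  Dual max −bᵀy s.t. Aᵀy ≥ −c, y ≥ 0.

Maximize: z = -14y1 - 23y2 - 22y3 - 16y4 - 30y5

Subject to:
  2y1 + y2 + 2y3 + 2y4 + 2y5 ≥ 4
  y1 + 2y2 + 3y3 + y4 + 4y5 ≥ 3
  y1, y2, y3, y4, y5 ≥ 0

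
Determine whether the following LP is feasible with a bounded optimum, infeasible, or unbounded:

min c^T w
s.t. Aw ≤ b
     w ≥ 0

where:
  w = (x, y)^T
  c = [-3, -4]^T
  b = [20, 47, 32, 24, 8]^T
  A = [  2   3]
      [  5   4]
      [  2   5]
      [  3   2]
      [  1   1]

Feasible with a bounded optimal solution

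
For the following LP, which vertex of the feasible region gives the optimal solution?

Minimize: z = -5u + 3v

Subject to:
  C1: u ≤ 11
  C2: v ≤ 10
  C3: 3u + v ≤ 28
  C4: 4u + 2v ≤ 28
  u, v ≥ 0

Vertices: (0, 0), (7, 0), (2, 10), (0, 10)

Evaluate the objective at each vertex of the feasible region:
  z(0, 0) = 0
  z(7, 0) = -35  ←
  z(2, 10) = 20
  z(0, 10) = 30
The minimum is at u = 7, v = 0.

(7, 0)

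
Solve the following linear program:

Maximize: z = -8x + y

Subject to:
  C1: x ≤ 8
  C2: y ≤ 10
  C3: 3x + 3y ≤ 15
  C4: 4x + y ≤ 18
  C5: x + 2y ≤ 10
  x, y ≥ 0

Evaluate the objective at each vertex of the feasible region:
  z(0, 0) = 0
  z(4.5, 0) = -36
  z(4.333, 0.6667) = -34
  z(0, 5) = 5  ←
The maximum is at x = 0, y = 5.

x = 0, y = 5, z = 5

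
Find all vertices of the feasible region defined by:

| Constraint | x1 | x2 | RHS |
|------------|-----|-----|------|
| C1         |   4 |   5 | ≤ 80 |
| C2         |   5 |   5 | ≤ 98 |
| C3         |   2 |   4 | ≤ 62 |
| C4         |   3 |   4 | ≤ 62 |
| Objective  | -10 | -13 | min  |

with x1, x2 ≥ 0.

(0, 0), (19.6, 0), (18, 1.6), (10, 8), (0, 15.5)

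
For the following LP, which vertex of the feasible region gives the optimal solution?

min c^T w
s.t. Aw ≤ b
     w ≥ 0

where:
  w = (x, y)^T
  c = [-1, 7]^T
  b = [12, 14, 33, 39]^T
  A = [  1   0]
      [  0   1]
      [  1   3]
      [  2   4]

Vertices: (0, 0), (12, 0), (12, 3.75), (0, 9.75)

Evaluate the objective at each vertex of the feasible region:
  z(0, 0) = 0
  z(12, 0) = -12  ←
  z(12, 3.75) = 14.25
  z(0, 9.75) = 68.25
The minimum is at x = 12, y = 0.

(12, 0)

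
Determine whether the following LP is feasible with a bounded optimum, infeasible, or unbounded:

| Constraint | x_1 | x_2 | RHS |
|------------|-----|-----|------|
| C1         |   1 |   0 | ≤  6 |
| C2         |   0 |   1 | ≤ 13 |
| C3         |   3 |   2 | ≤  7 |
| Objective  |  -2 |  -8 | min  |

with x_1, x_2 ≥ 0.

Feasible with a bounded optimal solution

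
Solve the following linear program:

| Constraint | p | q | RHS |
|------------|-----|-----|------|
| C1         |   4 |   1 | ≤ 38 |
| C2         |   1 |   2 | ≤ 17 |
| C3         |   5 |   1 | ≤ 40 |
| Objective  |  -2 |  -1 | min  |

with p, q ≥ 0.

Evaluate the objective at each vertex of the feasible region:
  z(0, 0) = 0
  z(8, 0) = -16
  z(7, 5) = -19  ←
  z(0, 8.5) = -8.5
The minimum is at p = 7, q = 5.

p = 7, q = 5, z = -19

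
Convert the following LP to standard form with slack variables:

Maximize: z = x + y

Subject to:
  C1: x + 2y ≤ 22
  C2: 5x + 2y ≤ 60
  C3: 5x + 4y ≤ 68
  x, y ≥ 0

max z = x + y

s.t.
  x + 2y + s1 = 22
  5x + 2y + s2 = 60
  5x + 4y + s3 = 68
  x, y, s1, s2, s3 ≥ 0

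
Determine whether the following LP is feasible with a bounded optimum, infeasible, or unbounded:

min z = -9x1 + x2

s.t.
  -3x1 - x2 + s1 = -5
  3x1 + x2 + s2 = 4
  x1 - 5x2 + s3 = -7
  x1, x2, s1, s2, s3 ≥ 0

Infeasible (no feasible solution exists)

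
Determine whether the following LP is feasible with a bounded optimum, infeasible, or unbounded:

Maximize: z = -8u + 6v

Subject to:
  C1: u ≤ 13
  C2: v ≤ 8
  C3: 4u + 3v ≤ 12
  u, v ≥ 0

Feasible with a bounded optimal solution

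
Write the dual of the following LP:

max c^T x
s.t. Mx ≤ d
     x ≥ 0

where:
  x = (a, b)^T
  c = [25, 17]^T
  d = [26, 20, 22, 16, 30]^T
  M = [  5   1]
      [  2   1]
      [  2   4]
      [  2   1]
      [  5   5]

Primal max cᵀx s.t. Ax ≤ b, x ≥ 0  →  Dual min bᵀy s.t. Aᵀy ≥ c, y ≥ 0.

Minimize: z = 26y1 + 20y2 + 22y3 + 16y4 + 30y5

Subject to:
  5y1 + 2y2 + 2y3 + 2y4 + 5y5 ≥ 25
  y1 + y2 + 4y3 + y4 + 5y5 ≥ 17
  y1, y2, y3, y4, y5 ≥ 0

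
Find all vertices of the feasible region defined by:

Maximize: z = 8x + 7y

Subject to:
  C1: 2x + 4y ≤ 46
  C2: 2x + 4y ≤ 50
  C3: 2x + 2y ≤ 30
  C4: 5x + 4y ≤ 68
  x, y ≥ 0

(0, 0), (13.6, 0), (8, 7), (7, 8), (0, 11.5)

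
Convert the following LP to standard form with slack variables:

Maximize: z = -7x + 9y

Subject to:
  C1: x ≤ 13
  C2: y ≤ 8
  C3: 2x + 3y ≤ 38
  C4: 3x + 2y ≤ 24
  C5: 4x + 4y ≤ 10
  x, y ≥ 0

max z = -7x + 9y

s.t.
  x + s1 = 13
  y + s2 = 8
  2x + 3y + s3 = 38
  3x + 2y + s4 = 24
  4x + 4y + s5 = 10
  x, y, s1, s2, s3, s4, s5 ≥ 0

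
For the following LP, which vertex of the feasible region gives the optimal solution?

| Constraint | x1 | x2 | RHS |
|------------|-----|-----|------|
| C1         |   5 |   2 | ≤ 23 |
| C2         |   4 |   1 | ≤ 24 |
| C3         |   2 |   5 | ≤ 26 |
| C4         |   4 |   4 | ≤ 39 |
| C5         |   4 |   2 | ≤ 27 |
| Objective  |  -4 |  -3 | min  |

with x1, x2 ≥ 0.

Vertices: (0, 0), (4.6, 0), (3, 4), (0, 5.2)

Evaluate the objective at each vertex of the feasible region:
  z(0, 0) = 0
  z(4.6, 0) = -18.4
  z(3, 4) = -24  ←
  z(0, 5.2) = -15.6
The minimum is at x1 = 3, x2 = 4.

(3, 4)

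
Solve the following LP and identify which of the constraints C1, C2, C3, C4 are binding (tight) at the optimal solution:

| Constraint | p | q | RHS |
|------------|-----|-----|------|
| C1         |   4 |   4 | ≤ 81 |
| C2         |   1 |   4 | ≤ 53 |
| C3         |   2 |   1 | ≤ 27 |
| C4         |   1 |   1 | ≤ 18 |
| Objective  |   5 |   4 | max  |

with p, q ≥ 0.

At p = 9, q = 9, compute slack b - a·x for each constraint:
  C1: 81 − 72 = 9  (slack)
  C2: 53 − 45 = 8  (slack)
  C3: 27 − 27 = 0  (binding)
  C4: 18 − 18 = 0  (binding)

Optimal: p = 9, q = 9
Binding: C3, C4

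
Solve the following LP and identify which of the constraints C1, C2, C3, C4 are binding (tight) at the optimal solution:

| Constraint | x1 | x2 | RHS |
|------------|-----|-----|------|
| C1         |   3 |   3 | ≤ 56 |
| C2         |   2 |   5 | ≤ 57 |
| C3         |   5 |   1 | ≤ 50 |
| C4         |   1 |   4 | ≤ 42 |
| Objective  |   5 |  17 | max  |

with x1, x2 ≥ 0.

At x1 = 6, x2 = 9, compute slack b - a·x for each constraint:
  C1: 56 − 45 = 11  (slack)
  C2: 57 − 57 = 0  (binding)
  C3: 50 − 39 = 11  (slack)
  C4: 42 − 42 = 0  (binding)

Optimal: x1 = 6, x2 = 9
Binding: C2, C4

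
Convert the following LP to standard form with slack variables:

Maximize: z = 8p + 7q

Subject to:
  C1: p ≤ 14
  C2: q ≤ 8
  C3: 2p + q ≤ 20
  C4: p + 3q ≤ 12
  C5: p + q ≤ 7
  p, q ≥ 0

max z = 8p + 7q

s.t.
  p + s1 = 14
  q + s2 = 8
  2p + q + s3 = 20
  p + 3q + s4 = 12
  p + q + s5 = 7
  p, q, s1, s2, s3, s4, s5 ≥ 0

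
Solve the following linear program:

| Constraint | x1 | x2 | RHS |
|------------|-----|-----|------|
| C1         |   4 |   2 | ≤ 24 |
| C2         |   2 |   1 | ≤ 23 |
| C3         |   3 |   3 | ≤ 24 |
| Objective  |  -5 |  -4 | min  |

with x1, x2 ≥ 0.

Evaluate the objective at each vertex of the feasible region:
  z(0, 0) = 0
  z(6, 0) = -30
  z(4, 4) = -36  ←
  z(0, 8) = -32
The minimum is at x1 = 4, x2 = 4.

x1 = 4, x2 = 4, z = -36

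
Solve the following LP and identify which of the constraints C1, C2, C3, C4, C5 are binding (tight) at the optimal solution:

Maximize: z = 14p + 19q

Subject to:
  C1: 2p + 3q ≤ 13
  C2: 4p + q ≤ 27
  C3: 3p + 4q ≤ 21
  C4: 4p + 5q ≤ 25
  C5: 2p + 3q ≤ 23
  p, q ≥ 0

At p = 5, q = 1, compute slack b - a·x for each constraint:
  C1: 13 − 13 = 0  (binding)
  C2: 27 − 21 = 6  (slack)
  C3: 21 − 19 = 2  (slack)
  C4: 25 − 25 = 0  (binding)
  C5: 23 − 13 = 10  (slack)

Optimal: p = 5, q = 1
Binding: C1, C4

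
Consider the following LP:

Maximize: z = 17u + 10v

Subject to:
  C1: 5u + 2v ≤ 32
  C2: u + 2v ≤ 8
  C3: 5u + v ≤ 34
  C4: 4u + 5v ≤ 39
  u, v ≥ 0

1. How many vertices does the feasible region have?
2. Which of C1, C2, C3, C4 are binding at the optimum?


1. 4
2. C1, C2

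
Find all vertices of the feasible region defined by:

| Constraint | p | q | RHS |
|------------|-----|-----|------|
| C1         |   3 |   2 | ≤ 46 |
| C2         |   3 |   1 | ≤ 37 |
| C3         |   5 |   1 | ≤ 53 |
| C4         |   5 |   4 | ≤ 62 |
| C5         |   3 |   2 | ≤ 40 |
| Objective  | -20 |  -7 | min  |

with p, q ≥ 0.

(0, 0), (10.6, 0), (10, 3), (0, 15.5)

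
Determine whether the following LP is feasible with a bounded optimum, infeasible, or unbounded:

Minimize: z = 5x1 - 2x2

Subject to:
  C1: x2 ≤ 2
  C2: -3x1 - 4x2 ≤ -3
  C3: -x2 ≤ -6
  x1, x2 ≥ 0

Infeasible (no feasible solution exists)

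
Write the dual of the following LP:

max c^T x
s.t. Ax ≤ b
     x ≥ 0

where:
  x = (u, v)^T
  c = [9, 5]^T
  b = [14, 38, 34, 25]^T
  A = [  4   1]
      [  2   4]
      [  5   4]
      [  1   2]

Primal max cᵀx s.t. Ax ≤ b, x ≥ 0  →  Dual min bᵀy s.t. Aᵀy ≥ c, y ≥ 0.

Minimize: z = 14y1 + 38y2 + 34y3 + 25y4

Subject to:
  4y1 + 2y2 + 5y3 + y4 ≥ 9
  y1 + 4y2 + 4y3 + 2y4 ≥ 5
  y1, y2, y3, y4 ≥ 0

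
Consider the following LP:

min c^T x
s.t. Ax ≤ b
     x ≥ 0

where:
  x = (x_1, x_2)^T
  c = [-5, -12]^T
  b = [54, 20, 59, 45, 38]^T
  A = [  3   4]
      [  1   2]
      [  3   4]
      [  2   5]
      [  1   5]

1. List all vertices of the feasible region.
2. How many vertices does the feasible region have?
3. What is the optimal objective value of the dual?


1. (0, 0), (18, 0), (14, 3), (10, 5), (7, 6.2), (0, 7.6)
2. 6
3. -110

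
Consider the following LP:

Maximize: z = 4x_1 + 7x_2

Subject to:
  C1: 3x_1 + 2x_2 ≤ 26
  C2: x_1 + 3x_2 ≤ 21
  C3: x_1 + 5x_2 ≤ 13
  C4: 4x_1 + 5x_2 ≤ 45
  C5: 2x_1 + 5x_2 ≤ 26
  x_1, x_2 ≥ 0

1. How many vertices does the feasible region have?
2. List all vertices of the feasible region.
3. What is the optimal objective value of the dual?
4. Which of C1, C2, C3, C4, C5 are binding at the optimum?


1. 4
2. (0, 0), (8.667, 0), (8, 1), (0, 2.6)
3. 39
4. C1, C3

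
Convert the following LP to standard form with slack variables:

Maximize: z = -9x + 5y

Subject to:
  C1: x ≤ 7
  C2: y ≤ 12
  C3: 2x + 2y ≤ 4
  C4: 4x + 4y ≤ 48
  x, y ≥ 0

max z = -9x + 5y

s.t.
  x + s1 = 7
  y + s2 = 12
  2x + 2y + s3 = 4
  4x + 4y + s4 = 48
  x, y, s1, s2, s3, s4 ≥ 0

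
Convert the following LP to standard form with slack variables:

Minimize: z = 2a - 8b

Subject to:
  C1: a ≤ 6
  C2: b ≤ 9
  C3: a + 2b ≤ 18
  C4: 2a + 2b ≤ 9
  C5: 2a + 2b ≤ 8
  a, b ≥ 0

min z = 2a - 8b

s.t.
  a + s1 = 6
  b + s2 = 9
  a + 2b + s3 = 18
  2a + 2b + s4 = 9
  2a + 2b + s5 = 8
  a, b, s1, s2, s3, s4, s5 ≥ 0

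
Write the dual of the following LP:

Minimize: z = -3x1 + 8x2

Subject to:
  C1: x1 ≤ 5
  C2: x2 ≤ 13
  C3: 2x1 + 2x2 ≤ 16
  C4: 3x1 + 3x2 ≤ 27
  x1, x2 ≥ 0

Primal min cᵀx s.t. Ax ≤ b, x ≥ 0  →  Dual max −bᵀy s.t. Aᵀy ≥ −c, y ≥ 0.

Maximize: z = -5y1 - 13y2 - 16y3 - 27y4

Subject to:
  y1 + 2y3 + 3y4 ≥ 3
  y2 + 2y3 + 3y4 ≥ -8
  y1, y2, y3, y4 ≥ 0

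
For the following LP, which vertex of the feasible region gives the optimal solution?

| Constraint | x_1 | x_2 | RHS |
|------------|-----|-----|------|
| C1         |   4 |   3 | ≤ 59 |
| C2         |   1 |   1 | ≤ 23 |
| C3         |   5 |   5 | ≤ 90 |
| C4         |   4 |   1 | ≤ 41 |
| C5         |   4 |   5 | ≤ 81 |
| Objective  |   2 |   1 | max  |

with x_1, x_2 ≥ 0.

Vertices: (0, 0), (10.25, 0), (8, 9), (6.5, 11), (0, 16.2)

Evaluate the objective at each vertex of the feasible region:
  z(0, 0) = 0
  z(10.25, 0) = 20.5
  z(8, 9) = 25  ←
  z(6.5, 11) = 24
  z(0, 16.2) = 16.2
The maximum is at x_1 = 8, x_2 = 9.

(8, 9)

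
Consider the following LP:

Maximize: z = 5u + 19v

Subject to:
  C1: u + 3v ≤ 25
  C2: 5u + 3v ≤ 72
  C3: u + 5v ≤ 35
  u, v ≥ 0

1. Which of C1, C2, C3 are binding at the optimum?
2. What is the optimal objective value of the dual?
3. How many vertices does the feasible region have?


1. C1, C3
2. 145
3. 5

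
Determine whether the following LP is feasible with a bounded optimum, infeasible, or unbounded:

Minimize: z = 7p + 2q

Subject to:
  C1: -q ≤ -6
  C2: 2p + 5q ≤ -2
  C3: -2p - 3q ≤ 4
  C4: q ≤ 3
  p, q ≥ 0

Infeasible (no feasible solution exists)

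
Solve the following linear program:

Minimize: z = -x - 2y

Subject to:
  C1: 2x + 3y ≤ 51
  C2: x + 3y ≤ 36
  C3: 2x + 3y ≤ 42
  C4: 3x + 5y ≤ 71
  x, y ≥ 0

Evaluate the objective at each vertex of the feasible region:
  z(0, 0) = 0
  z(21, 0) = -21
  z(6, 10) = -26  ←
  z(0, 12) = -24
The minimum is at x = 6, y = 10.

x = 6, y = 10, z = -26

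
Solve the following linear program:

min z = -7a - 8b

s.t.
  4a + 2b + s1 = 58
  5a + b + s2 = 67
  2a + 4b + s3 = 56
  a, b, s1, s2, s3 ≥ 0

Evaluate the objective at each vertex of the feasible region:
  z(0, 0) = 0
  z(13.4, 0) = -93.8
  z(12.67, 3.667) = -118
  z(10, 9) = -142  ←
  z(0, 14) = -112
The minimum is at a = 10, b = 9.

a = 10, b = 9, z = -142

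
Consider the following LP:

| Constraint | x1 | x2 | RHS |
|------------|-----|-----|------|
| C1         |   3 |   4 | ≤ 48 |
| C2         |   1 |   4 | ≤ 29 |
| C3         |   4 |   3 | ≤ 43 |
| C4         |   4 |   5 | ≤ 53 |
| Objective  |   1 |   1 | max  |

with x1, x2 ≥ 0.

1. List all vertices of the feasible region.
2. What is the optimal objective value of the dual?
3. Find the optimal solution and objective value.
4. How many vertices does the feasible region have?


1. (0, 0), (10.75, 0), (7, 5), (6.091, 5.727), (0, 7.25)
2. 12
3. x1 = 7, x2 = 5, z = 12
4. 5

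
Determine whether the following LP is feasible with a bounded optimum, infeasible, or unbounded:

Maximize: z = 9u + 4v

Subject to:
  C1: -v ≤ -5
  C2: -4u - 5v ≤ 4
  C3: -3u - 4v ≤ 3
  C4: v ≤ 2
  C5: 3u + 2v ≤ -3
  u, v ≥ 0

Infeasible (no feasible solution exists)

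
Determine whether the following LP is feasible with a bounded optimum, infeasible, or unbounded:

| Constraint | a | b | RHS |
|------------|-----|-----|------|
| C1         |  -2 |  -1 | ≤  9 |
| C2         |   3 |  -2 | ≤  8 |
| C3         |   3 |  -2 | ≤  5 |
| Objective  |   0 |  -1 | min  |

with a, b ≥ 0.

Unbounded (objective can decrease without bound)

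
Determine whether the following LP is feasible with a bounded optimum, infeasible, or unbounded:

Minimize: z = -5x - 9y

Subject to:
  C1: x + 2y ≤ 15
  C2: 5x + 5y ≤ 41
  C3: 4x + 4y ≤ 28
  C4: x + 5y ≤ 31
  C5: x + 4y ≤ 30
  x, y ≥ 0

Feasible with a bounded optimal solution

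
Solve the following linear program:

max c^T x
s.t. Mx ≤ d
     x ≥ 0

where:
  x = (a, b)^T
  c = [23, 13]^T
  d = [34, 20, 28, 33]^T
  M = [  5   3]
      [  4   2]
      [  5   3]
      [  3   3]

Evaluate the objective at each vertex of the feasible region:
  z(0, 0) = 0
  z(5, 0) = 115
  z(2, 6) = 124  ←
  z(0, 9.333) = 121.3
The maximum is at a = 2, b = 6.

a = 2, b = 6, z = 124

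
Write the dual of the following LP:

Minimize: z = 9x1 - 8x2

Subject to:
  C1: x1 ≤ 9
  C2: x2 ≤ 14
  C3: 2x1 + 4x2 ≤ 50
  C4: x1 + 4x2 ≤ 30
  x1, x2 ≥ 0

Primal min cᵀx s.t. Ax ≤ b, x ≥ 0  →  Dual max −bᵀy s.t. Aᵀy ≥ −c, y ≥ 0.

Maximize: z = -9y1 - 14y2 - 50y3 - 30y4

Subject to:
  y1 + 2y3 + y4 ≥ -9
  y2 + 4y3 + 4y4 ≥ 8
  y1, y2, y3, y4 ≥ 0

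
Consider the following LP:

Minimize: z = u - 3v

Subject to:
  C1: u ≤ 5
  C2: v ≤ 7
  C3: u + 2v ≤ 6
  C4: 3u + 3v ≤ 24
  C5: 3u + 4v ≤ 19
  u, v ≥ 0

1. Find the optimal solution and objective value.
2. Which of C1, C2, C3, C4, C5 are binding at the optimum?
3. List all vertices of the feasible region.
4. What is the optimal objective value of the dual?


1. u = 0, v = 3, z = -9
2. C3
3. (0, 0), (5, 0), (5, 0.5), (0, 3)
4. -9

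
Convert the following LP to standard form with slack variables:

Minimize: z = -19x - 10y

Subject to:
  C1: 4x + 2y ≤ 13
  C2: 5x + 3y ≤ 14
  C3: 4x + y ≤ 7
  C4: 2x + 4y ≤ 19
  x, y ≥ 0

min z = -19x - 10y

s.t.
  4x + 2y + s1 = 13
  5x + 3y + s2 = 14
  4x + y + s3 = 7
  2x + 4y + s4 = 19
  x, y, s1, s2, s3, s4 ≥ 0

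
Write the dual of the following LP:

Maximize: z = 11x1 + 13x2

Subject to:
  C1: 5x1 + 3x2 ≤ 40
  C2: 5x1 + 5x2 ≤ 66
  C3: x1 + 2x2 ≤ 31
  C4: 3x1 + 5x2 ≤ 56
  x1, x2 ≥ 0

Primal max cᵀx s.t. Ax ≤ b, x ≥ 0  →  Dual min bᵀy s.t. Aᵀy ≥ c, y ≥ 0.

Minimize: z = 40y1 + 66y2 + 31y3 + 56y4

Subject to:
  5y1 + 5y2 + y3 + 3y4 ≥ 11
  3y1 + 5y2 + 2y3 + 5y4 ≥ 13
  y1, y2, y3, y4 ≥ 0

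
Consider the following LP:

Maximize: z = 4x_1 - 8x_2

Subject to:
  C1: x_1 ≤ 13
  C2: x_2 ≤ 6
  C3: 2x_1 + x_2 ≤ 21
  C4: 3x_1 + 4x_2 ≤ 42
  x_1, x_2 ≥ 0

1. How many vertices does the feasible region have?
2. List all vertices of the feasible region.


1. 5
2. (0, 0), (10.5, 0), (8.4, 4.2), (6, 6), (0, 6)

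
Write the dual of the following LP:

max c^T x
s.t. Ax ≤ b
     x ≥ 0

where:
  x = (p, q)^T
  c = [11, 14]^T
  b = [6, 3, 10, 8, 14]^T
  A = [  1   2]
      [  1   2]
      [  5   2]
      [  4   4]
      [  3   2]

Primal max cᵀx s.t. Ax ≤ b, x ≥ 0  →  Dual min bᵀy s.t. Aᵀy ≥ c, y ≥ 0.

Minimize: z = 6y1 + 3y2 + 10y3 + 8y4 + 14y5

Subject to:
  y1 + y2 + 5y3 + 4y4 + 3y5 ≥ 11
  2y1 + 2y2 + 2y3 + 4y4 + 2y5 ≥ 14
  y1, y2, y3, y4, y5 ≥ 0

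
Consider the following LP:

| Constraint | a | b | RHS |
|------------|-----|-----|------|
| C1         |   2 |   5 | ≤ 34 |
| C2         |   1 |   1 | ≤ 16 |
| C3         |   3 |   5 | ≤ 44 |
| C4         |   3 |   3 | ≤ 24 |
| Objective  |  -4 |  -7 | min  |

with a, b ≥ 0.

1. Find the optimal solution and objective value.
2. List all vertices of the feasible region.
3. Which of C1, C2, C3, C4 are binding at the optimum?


1. a = 2, b = 6, z = -50
2. (0, 0), (8, 0), (2, 6), (0, 6.8)
3. C1, C4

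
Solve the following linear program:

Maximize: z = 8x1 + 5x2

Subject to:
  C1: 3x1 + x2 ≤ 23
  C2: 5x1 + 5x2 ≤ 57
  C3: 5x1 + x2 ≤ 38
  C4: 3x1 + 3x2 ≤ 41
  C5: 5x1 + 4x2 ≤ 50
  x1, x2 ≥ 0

Evaluate the objective at each vertex of the feasible region:
  z(0, 0) = 0
  z(7.6, 0) = 60.8
  z(7.5, 0.5) = 62.5
  z(6, 5) = 73  ←
  z(4.4, 7) = 70.2
  z(0, 11.4) = 57
The maximum is at x1 = 6, x2 = 5.

x1 = 6, x2 = 5, z = 73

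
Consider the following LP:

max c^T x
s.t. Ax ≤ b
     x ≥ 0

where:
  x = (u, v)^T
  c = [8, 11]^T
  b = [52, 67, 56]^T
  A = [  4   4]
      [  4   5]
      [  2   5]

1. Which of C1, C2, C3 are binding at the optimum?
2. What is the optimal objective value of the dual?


1. C1, C3
2. 134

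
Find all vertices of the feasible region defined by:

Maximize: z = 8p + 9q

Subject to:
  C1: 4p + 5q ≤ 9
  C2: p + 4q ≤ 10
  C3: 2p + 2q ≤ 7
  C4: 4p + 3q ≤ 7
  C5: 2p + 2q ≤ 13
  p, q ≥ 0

(0, 0), (1.75, 0), (1, 1), (0, 1.8)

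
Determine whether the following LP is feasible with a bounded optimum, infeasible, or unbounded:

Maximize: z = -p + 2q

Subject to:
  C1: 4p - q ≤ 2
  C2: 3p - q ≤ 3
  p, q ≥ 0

Unbounded (objective can increase without bound)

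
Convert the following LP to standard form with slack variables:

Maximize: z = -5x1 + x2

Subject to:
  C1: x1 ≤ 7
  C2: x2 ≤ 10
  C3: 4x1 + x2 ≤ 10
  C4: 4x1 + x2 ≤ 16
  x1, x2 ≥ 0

max z = -5x1 + x2

s.t.
  x1 + s1 = 7
  x2 + s2 = 10
  4x1 + x2 + s3 = 10
  4x1 + x2 + s4 = 16
  x1, x2, s1, s2, s3, s4 ≥ 0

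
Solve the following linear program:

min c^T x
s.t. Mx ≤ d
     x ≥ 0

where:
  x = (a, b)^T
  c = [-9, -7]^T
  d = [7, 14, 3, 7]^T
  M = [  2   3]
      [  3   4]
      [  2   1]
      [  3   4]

Evaluate the objective at each vertex of the feasible region:
  z(0, 0) = 0
  z(1.5, 0) = -13.5
  z(1, 1) = -16  ←
  z(0, 1.75) = -12.25
The minimum is at a = 1, b = 1.

a = 1, b = 1, z = -16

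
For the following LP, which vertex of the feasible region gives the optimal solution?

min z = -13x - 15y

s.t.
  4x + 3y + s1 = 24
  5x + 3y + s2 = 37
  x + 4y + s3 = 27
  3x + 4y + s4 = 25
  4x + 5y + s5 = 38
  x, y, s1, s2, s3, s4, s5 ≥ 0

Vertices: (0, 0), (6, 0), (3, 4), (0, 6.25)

Evaluate the objective at each vertex of the feasible region:
  z(0, 0) = 0
  z(6, 0) = -78
  z(3, 4) = -99  ←
  z(0, 6.25) = -93.75
The minimum is at x = 3, y = 4.

(3, 4)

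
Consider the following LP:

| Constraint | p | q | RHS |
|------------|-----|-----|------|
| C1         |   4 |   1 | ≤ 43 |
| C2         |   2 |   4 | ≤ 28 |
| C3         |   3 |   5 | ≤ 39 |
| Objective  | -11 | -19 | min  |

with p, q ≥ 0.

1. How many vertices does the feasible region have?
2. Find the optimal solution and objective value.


1. 5
2. p = 8, q = 3, z = -145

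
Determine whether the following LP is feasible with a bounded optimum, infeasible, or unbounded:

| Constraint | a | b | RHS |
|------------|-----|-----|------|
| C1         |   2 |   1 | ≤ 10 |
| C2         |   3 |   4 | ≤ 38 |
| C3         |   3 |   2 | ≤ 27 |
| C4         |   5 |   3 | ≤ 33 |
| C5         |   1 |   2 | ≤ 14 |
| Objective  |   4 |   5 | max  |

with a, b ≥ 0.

Feasible with a bounded optimal solution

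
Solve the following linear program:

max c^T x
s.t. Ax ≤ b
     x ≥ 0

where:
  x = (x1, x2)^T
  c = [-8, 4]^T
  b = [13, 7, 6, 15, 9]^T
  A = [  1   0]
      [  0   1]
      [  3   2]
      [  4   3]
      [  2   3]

Evaluate the objective at each vertex of the feasible region:
  z(0, 0) = 0
  z(2, 0) = -16
  z(0, 3) = 12  ←
The maximum is at x1 = 0, x2 = 3.

x1 = 0, x2 = 3, z = 12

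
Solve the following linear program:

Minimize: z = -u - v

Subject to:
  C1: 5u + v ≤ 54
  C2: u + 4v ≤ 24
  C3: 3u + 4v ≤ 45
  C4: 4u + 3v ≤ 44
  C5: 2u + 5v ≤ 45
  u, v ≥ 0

Evaluate the objective at each vertex of the feasible region:
  z(0, 0) = 0
  z(10.8, 0) = -10.8
  z(10.73, 0.3636) = -11.09
  z(8, 4) = -12  ←
  z(0, 6) = -6
The minimum is at u = 8, v = 4.

u = 8, v = 4, z = -12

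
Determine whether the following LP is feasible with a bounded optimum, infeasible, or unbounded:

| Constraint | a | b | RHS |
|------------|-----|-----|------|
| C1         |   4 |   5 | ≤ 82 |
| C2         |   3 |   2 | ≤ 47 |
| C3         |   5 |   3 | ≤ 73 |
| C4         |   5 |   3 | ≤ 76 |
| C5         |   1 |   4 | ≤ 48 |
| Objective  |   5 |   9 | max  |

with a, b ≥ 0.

Feasible with a bounded optimal solution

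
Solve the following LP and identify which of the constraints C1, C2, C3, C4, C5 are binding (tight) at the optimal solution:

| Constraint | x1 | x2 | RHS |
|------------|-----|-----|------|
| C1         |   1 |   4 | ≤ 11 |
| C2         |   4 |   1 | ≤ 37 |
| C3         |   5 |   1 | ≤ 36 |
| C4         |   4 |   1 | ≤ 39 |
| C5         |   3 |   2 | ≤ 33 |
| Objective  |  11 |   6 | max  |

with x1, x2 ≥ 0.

At x1 = 7, x2 = 1, compute slack b - a·x for each constraint:
  C1: 11 − 11 = 0  (binding)
  C2: 37 − 29 = 8  (slack)
  C3: 36 − 36 = 0  (binding)
  C4: 39 − 29 = 10  (slack)
  C5: 33 − 23 = 10  (slack)

Optimal: x1 = 7, x2 = 1
Binding: C1, C3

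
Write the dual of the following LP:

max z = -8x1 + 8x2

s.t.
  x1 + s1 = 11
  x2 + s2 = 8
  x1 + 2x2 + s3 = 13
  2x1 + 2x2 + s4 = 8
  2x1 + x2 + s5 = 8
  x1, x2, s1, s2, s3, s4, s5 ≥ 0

Primal max cᵀx s.t. Ax ≤ b, x ≥ 0  →  Dual min bᵀy s.t. Aᵀy ≥ c, y ≥ 0.

Minimize: z = 11y1 + 8y2 + 13y3 + 8y4 + 8y5

Subject to:
  y1 + y3 + 2y4 + 2y5 ≥ -8
  y2 + 2y3 + 2y4 + y5 ≥ 8
  y1, y2, y3, y4, y5 ≥ 0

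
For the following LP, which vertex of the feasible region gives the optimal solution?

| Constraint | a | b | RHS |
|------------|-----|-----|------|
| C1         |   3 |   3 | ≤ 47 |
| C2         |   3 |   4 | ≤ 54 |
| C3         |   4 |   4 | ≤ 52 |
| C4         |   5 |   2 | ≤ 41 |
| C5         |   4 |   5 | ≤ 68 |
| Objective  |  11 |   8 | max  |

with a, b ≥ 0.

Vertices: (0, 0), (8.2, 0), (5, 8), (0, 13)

Evaluate the objective at each vertex of the feasible region:
  z(0, 0) = 0
  z(8.2, 0) = 90.2
  z(5, 8) = 119  ←
  z(0, 13) = 104
The maximum is at a = 5, b = 8.

(5, 8)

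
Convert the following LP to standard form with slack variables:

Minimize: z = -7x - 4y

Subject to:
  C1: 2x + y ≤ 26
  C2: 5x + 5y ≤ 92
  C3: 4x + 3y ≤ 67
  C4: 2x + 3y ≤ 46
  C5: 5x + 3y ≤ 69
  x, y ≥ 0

min z = -7x - 4y

s.t.
  2x + y + s1 = 26
  5x + 5y + s2 = 92
  4x + 3y + s3 = 67
  2x + 3y + s4 = 46
  5x + 3y + s5 = 69
  x, y, s1, s2, s3, s4, s5 ≥ 0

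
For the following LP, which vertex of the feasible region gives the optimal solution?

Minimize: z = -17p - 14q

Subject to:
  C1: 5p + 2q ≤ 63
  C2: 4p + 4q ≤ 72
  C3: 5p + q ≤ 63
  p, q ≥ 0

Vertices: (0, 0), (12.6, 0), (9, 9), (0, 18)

Evaluate the objective at each vertex of the feasible region:
  z(0, 0) = 0
  z(12.6, 0) = -214.2
  z(9, 9) = -279  ←
  z(0, 18) = -252
The minimum is at p = 9, q = 9.

(9, 9)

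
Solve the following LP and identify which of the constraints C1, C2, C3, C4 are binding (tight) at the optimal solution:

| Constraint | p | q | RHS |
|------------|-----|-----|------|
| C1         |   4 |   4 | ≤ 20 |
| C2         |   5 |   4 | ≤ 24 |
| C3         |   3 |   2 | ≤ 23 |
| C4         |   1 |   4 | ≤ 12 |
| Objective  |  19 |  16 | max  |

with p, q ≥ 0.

At p = 4, q = 1, compute slack b - a·x for each constraint:
  C1: 20 − 20 = 0  (binding)
  C2: 24 − 24 = 0  (binding)
  C3: 23 − 14 = 9  (slack)
  C4: 12 − 8 = 4  (slack)

Optimal: p = 4, q = 1
Binding: C1, C2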